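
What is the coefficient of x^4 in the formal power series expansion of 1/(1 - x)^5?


The expansion 1/(1 - x)^r = sum_{k>=0} C(k + r - 1, r - 1) x^k follows from the multiset / negative-binomial theorem (or from repeated differentiation of the geometric series).
For r = 5 and k = 4:
C(8, 4) = 40320 / (24 * 24) = 70.

70


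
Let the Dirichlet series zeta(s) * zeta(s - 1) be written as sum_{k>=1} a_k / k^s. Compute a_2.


Convolution gives a_k = sum_{d | k} d * 1 = sum_{d | k} d = sigma(k), the sum of positive divisors of k.
For k = 2, the divisors are 1, 2, so
sigma(2) = 1 + 2 = 3.

3


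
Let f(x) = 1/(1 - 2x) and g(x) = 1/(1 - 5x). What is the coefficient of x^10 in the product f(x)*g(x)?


The coefficient of x^n in f*g is the Cauchy product: sum_{k=0}^{n} a^k * b^(n-k).
With a=2, b=5, n=10:
sum_{k=0}^{10} 2^k * 5^(10-k)
= 16275359

16275359


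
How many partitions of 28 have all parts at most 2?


Using the generating function (1-x)^(-1)(1-x^2)^(-1),
the coefficient of x^28 counts these restricted partitions.
Result = 15

15


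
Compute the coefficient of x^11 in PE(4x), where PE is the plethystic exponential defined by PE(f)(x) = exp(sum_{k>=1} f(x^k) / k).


With f(x) = 4x, the exponent is sum_{k>=1} 4 x^k / k = 4 * (-ln(1 - x)). Exponentiating:
PE(4x) = exp(-4 ln(1 - x)) = 1/(1 - x)^4.
By the negative binomial expansion, [x^n] 1/(1 - x)^4 = C(n + 3, 3).
For n = 11: C(14, 3) = 364.

364


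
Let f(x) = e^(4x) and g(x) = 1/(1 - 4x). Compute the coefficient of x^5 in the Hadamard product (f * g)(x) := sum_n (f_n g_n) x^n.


Expanding: f_k = 4^k/k! (from e^(4x)) and g_k = 4^k (from 1/(1 - 4x)). So the Hadamard coefficient (f * g)_k = 4^k 4^k / k! = (16)^k / k!.
For k = 5: 16^5/5! = 1048576/120 = 131072/15.

131072/15


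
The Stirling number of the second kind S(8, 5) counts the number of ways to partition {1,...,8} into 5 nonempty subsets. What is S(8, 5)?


Using the explicit formula S(n,k) = (1/k!) sum_{j=0}^{k} (-1)^(k-j) C(k,j) j^n:
S(8, 5) = 1050
Equivalently, S(n,k) is n! times the coefficient of x^n in the EGF (e^x - 1)^k / k!.

1050


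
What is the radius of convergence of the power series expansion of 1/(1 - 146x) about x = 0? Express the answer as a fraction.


Expanding 1/(1 - 146x) = sum_{k>=0} 146^k x^k, the series converges when |146x| < 1, i.e., |x| < 1/146.
So the radius of convergence is 1/146 = 1/146.

1/146


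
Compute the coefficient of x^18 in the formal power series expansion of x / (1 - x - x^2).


Let f(x) = sum_{k>=0} a_k x^k. Multiplying f(x) * (1 - x - x^2) = x and matching coefficients gives a_0 = 0, a_1 = 1, and a_k = a_{k-1} + a_{k-2} for k >= 2. These are the Fibonacci numbers F_k.
Iterating from F_0 = 0, F_1 = 1:
F_0=0, F_1=1, F_2=1, F_3=2, F_4=3, F_5=5, F_6=8, F_7=13, F_8=21, F_9=34, ...
F_18 = 2584.

2584


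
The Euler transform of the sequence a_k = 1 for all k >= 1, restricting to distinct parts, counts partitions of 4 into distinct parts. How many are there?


Partitions of 4 into distinct parts can be computed via generating function.
Product (1+x)(1+x^2)(1+x^3)...
The coefficient of x^4 = 2

2


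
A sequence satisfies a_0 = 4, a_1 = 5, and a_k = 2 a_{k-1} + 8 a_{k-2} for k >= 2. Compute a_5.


The characteristic equation is t^2 - 2 t - 8 = 0, with roots r_1 = 4 and r_2 = -2 (so c_1 = r_1 + r_2, c_2 = -r_1 r_2 as required).
One can use the closed form a_n = A r_1^n + B r_2^n, but direct iteration is more reliable:
a_0 = 4, a_1 = 5, a_2 = 42, a_3 = 124, a_4 = 584, a_5 = 2160.
So a_5 = 2160.

2160


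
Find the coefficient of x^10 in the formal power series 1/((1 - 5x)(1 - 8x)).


By partial fractions or Cauchy convolution:
The coefficient equals sum_{k=0}^{10} 5^k * 8^(10-k).
= 2847035489

2847035489


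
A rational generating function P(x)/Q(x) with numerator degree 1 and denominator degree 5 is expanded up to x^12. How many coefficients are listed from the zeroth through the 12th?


Expanding up to x^12 gives the coefficients for x^0, x^1, ..., x^12.
That is 12 + 1 = 13 coefficients in total.

13


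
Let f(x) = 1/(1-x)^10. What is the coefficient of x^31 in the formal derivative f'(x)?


Differentiate: d/dx [ 1/(1-x)^r ] = r / (1-x)^(r+1).
Here r = 10, so f'(x) = 10 / (1-x)^11.
The expansion of 1/(1-x)^(r+1) has coefficient of x^n equal to C(n+r, r).
So the coefficient of x^31 in f'(x) is
10 * C(41, 10) = 10 * 1121099408 = 11210994080

11210994080


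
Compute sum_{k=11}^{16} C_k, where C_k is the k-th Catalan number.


C_11 through C_16: 58786, 208012, 742900, 2674440, 9694845, 35357670
Sum = 58786 + 208012 + 742900 + 2674440 + 9694845 + 35357670
= 48736653

48736653


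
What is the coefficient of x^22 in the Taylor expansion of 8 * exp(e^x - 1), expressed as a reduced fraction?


exp(e^x - 1) = sum_{k>=0} Bell_k x^k / k!, where Bell_k is the k-th Bell number.
So the coefficient of x^22 is 8 * Bell_22 / 22!.
Computing: Bell_22 = 4506715738447323 and 22! = 1124000727777607680000, giving
8 * 4506715738447323/1124000727777607680000 = 88366975263673/2754903744552960000.

88366975263673/2754903744552960000


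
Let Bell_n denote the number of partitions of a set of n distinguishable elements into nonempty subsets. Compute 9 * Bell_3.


Bell_3 can be computed from the Bell triangle or from Dobinski's identity Bell_n = (1/e) * sum_{k>=0} k^n / k!.
Computing Bell_3 = 5.
Then 9 * 5 = 45.

45


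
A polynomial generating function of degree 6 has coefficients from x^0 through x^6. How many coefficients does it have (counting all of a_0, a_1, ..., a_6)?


A polynomial of degree 6 takes the form a_0 + a_1 x + ... + a_6 x^6.
The number of coefficients is 6 + 1 = 7.

7


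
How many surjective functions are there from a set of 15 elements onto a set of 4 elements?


By inclusion-exclusion on which target elements are missed, the number of surjections from an n-set onto a k-set is
surj(n, k) = sum_{j=0}^{k} (-1)^j C(k, j) (k - j)^n.
Equivalently surj(n, k) = k! * S(n, k), where S(n, k) is the Stirling number of the second kind.
For n = 15, k = 4:
S(15, 4) = 42355950, so
surj = 4! * 42355950 = 24 * 42355950 = 1016542800.

1016542800


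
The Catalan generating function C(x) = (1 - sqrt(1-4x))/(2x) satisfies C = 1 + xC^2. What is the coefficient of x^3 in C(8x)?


Substituting x -> 8x scales the n-th coefficient by 8^n, so [x^3] C(8x) = 8^3 * C_3.
C_3 = C(2*3, 3)/(4) = 20/4 = 5.
So 8^3 * 5 = 512 * 5 = 2560.

2560


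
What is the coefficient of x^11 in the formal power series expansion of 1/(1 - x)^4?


The expansion 1/(1 - x)^r = sum_{k>=0} C(k + r - 1, r - 1) x^k follows from the multiset / negative-binomial theorem (or from repeated differentiation of the geometric series).
For r = 4 and k = 11:
C(14, 3) = 87178291200 / (6 * 39916800) = 364.

364


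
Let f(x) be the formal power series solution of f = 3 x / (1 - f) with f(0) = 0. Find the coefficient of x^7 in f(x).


Apply Lagrange inversion: f = 3 x * phi(f) with phi(t) = 1/(1 - t), so
[x^n] f = 3^n * (1/n) [t^(n-1)] phi(t)^n = 3^n * (1/n) [t^(n-1)] (1 - t)^(-n) = 3^n * (1/n) C(2n - 2, n - 1) = 3^n * C_{n-1}.
For n = 7: C_6 = C(12, 6) / 7 = 924/7 = 132.
With the 3^7 = 2187 factor, the coefficient is 2187 * 132 = 288684.

288684


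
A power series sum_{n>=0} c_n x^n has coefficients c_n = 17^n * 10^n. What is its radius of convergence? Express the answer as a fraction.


By the root test (Cauchy-Hadamard), the radius is R = 1 / limsup_n |c_n|^(1/n).
Here |c_n|^(1/n) = (17^n * 10^n)^(1/n) = 17 * 10 = 170 for all n.
So R = 1/170 = 1/170.

1/170


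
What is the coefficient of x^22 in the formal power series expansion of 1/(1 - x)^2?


The negative binomial / multiset identity is
1/(1 - x)^r = sum_{k>=0} C(k + r - 1, r - 1) x^k.
Here r = 2 and k = 22, so the coefficient is
C(22 + 1, 1) = C(23, 1)
= 23

23


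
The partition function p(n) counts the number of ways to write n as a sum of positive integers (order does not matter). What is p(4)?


Using the generating function prod_{k>=1} 1/(1-x^k), we compute p(4).
By dynamic programming over parts 1 through 4:
p(4) = 5

5


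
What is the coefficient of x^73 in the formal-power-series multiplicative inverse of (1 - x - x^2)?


Let the inverse be f(x) = sum_{k>=0} a_k x^k. From f(x) * (1 - x - x^2) = 1 and matching coefficients:
 x^0: a_0 = 1.
 x^1: a_1 - a_0 = 0, so a_1 = 1.
 x^k (k >= 2): a_k - a_{k-1} - a_{k-2} = 0, i.e. a_k = a_{k-1} + a_{k-2}.
This is the Fibonacci-type recurrence shifted so that a_0 = a_1 = 1.
Iterating: a_0=1, a_1=1, a_2=2, a_3=3, a_4=5, a_5=8, a_6=13, a_7=21, a_8=34, a_9=55, ...
a_73 = 1304969544928657.

1304969544928657


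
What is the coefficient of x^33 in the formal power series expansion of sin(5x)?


The Maclaurin series is sin(t) = sum_{k>=0} (-1)^k t^(2k+1) / (2k+1)!, so substituting t = 5x, only odd powers of x are nonzero, with coefficient of x^(2k+1) equal to (-1)^k 5^(2k+1) / (2k+1)!.
Write 33 = 2*16 + 1, giving the coefficient (-1)^16 * 5^33 / 33! = 116415321826934814453125/8683317618811886495518194401280000000 = 1490116119384765625/111146465520792147142632888336384.

1490116119384765625/111146465520792147142632888336384


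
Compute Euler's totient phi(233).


phi(n) counts integers in [1, n] coprime to n. Using the multiplicative formula phi(n) = n * prod_{p | n} (1 - 1/p):
233 = 233, so
phi(233) = 233 * (1 - 1/233) = 232.

232


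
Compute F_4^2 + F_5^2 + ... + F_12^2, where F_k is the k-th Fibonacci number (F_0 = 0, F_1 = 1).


There is a standard identity sum_{k=0}^{N} F_k^2 = F_N * F_{N+1} (proved inductively from the telescoping relation F_k^2 = F_k F_{k+1} - F_{k-1} F_k). Then
sum_{k=4}^{12} F_k^2 = F_12 F_13 - F_3 F_4.
Computing: F_12 = 144, F_13 = 233, F_3 = 2, F_4 = 3.
Sum = 144 * 233 - 2 * 3 = 33546.

33546


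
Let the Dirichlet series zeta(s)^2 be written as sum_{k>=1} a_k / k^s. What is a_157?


The Dirichlet convolution of the constant function 1 with itself gives (1 * 1)(k) = sum_{d | k} 1 = d(k), the number of positive divisors of k.
Since zeta(s) = sum_{k>=1} 1/k^s, we have zeta(s)^2 = sum_{k>=1} d(k)/k^s, so a_k = d(k).
For k = 157: the divisors are 1, 157.
Count = 2.

2


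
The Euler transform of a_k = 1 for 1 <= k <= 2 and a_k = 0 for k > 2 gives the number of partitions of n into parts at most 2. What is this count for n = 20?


Partitions of 20 into parts at most 2:
Using generating function (1-x)^(-1)(1-x^2)^(-1),
the coefficient of x^20 = 11

11


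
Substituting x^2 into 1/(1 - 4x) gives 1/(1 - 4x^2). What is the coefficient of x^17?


Since 1/(1 - 4x^2) only has even powers of x,
the coefficient of x^17 (odd) is 0.

0


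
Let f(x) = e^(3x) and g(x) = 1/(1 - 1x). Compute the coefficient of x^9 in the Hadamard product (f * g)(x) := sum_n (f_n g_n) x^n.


Expanding: f_k = 3^k/k! (from e^(3x)) and g_k = 1^k (from 1/(1 - 1x)). So the Hadamard coefficient (f * g)_k = 3^k 1^k / k! = (3)^k / k!.
For k = 9: 3^9/9! = 19683/362880 = 243/4480.

243/4480


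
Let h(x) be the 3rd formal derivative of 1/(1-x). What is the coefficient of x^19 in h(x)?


Differentiating 3 times: d^3/dx^3 [1/(1-x)] = 3!/(1-x)^4.
The expansion 1/(1-x)^4 = sum_{k>=0} C(k+3, 3) x^k, so the coefficient of x^n in 3!/(1-x)^4 is 3! * C(n+3, 3).
For n = 19: 6 * C(22, 3) = 6 * 1540 = 9240

9240


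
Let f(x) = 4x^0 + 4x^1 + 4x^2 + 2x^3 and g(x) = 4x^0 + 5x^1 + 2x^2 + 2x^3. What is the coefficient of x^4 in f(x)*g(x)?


Cauchy product at x^4:
4*2 + 4*2 + 2*5
= 26

26


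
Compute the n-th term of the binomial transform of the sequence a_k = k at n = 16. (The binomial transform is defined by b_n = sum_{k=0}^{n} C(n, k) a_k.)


With a_k = k, b_n = sum_{k=0}^{n} C(n, k) k. Using k * C(n, k) = n * C(n-1, k-1) gives b_n = n * sum_{k>=1} C(n-1, k-1) = n * 2^(n-1).
For n = 16: 16 * 2^15 = 16 * 32768 = 524288.

524288


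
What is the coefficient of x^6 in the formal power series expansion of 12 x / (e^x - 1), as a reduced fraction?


The exponential generating function for Bernoulli numbers is
x / (e^x - 1) = sum_{k>=0} B_k x^k / k!.
So the coefficient of x^6 in 12 x / (e^x - 1) is 12 B_6 / 6!.
Computing: B_6 = 1/42, 6! = 720, giving
12 * 1/42 / 720 = 1/2520.

1/2520


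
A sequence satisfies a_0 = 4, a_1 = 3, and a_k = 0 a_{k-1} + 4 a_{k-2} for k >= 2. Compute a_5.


The characteristic equation is t^2 - 0 t - 4 = 0, with roots r_1 = 2 and r_2 = -2 (so c_1 = r_1 + r_2, c_2 = -r_1 r_2 as required).
One can use the closed form a_n = A r_1^n + B r_2^n, but direct iteration is more reliable:
a_0 = 4, a_1 = 3, a_2 = 16, a_3 = 12, a_4 = 64, a_5 = 48.
So a_5 = 48.

48


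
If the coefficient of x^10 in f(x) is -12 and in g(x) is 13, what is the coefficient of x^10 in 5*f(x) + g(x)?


Scalar multiplication scales coefficients: 5 * -12 = -60.
Then add the g coefficient: -60 + 13
= -47

-47


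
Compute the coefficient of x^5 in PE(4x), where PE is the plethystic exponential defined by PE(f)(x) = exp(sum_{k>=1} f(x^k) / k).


With f(x) = 4x, the exponent is sum_{k>=1} 4 x^k / k = 4 * (-ln(1 - x)). Exponentiating:
PE(4x) = exp(-4 ln(1 - x)) = 1/(1 - x)^4.
By the negative binomial expansion, [x^n] 1/(1 - x)^4 = C(n + 3, 3).
For n = 5: C(8, 3) = 56.

56


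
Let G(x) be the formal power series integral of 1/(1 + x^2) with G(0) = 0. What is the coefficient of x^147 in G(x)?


1/(1 + x^2) = sum_{j>=0} (-1)^j x^(2j). Integrating termwise with G(0) = 0:
G(x) = sum_{j>=0} (-1)^j x^(2j+1) / (2j+1) = arctan(x).
Only odd powers are nonzero. For x^147 write 147 = 2*73 + 1, giving
(-1)^73 / 147 = -1/147 = -1/147.

-1/147


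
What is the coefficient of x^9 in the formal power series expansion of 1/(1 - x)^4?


The expansion 1/(1 - x)^r = sum_{k>=0} C(k + r - 1, r - 1) x^k follows from the multiset / negative-binomial theorem (or from repeated differentiation of the geometric series).
For r = 4 and k = 9:
C(12, 3) = 479001600 / (6 * 362880) = 220.

220


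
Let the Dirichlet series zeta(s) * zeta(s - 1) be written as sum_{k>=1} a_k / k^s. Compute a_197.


Convolution gives a_k = sum_{d | k} d * 1 = sum_{d | k} d = sigma(k), the sum of positive divisors of k.
For k = 197, the divisors are 1, 197, so
sigma(197) = 1 + 197 = 198.

198


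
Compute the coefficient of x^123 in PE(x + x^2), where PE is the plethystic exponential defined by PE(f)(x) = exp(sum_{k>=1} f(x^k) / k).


With f(x) = x + x^2, the exponent is sum_{k>=1} (x^k + x^(2k)) / k = -ln(1 - x) - ln(1 - x^2). Exponentiating:
PE(x + x^2) = 1 / ((1 - x)(1 - x^2)).
This is the generating function for partitions of n into parts of size 1 or 2. The number of 2's can be any j in 0..61, and the rest are 1's, so
[x^123] = floor(123/2) + 1 = 62.

62


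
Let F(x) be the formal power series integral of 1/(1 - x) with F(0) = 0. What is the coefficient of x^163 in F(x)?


1/(1 - x) = sum_{k>=0} x^k. Integrating termwise and using F(0) = 0 gives
F(x) = sum_{k>=0} x^(k+1) / (k+1) = sum_{m>=1} x^m / m = -ln(1 - x).
So the coefficient of x^163 is 1/163 = 1/163.

1/163


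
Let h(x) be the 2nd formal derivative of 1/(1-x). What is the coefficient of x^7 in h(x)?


Differentiating 2 times: d^2/dx^2 [1/(1-x)] = 2!/(1-x)^3.
The expansion 1/(1-x)^3 = sum_{k>=0} C(k+2, 2) x^k, so the coefficient of x^n in 2!/(1-x)^3 is 2! * C(n+2, 2).
For n = 7: 2 * C(9, 2) = 2 * 36 = 72

72


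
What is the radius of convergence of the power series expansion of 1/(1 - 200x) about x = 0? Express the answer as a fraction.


Expanding 1/(1 - 200x) = sum_{k>=0} 200^k x^k, the series converges when |200x| < 1, i.e., |x| < 1/200.
So the radius of convergence is 1/200 = 1/200.

1/200


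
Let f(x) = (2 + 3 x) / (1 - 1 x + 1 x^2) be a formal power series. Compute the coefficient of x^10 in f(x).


Write f(x) = sum_{k>=0} a_k x^k. Multiplying both sides by 1 - 1 x + 1 x^2 gives
(1 - 1 x + 1 x^2) sum_{k>=0} a_k x^k = 2 + 3 x.
Matching coefficients:
 x^0: a_0 = 2
 x^1: a_1 - 1 a_0 = 3  =>  a_1 = 1*2 + 3 = 5
 x^k (k >= 2): a_k = 1 a_{k-1} - 1 a_{k-2}.
Iterating: a_2 = 3, a_3 = -2, a_4 = -5, a_5 = -3, a_6 = 2, a_7 = 5, a_8 = 3, a_9 = -2, a_10 = -5.
So the coefficient of x^10 is -5.

-5


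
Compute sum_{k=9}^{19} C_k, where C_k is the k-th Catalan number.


C_9 through C_19: 4862, 16796, 58786, 208012, 742900, 2674440, 9694845, 35357670, 129644790, 477638700, 1767263190
Sum = 4862 + 16796 + 58786 + 208012 + 742900 + 2674440 + 9694845 + 35357670 + 129644790 + 477638700 + 1767263190
= 2423304991

2423304991


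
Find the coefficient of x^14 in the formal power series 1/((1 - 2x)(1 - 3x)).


By partial fractions or Cauchy convolution:
The coefficient equals sum_{k=0}^{14} 2^k * 3^(14-k).
= 14316139

14316139


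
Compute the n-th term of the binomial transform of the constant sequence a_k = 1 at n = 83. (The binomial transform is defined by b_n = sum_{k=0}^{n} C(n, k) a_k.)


With a_k = 1 for all k, b_n = sum_{k=0}^{n} C(n, k) = 2^n by the binomial theorem.
For n = 83: 2^83 = 9671406556917033397649408.

9671406556917033397649408


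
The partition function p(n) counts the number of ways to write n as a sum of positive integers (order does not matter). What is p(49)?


Using the generating function prod_{k>=1} 1/(1-x^k), we compute p(49).
By dynamic programming over parts 1 through 49:
p(49) = 173525

173525


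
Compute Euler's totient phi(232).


phi(n) counts integers in [1, n] coprime to n. Using the multiplicative formula phi(n) = n * prod_{p | n} (1 - 1/p):
232 = 2^3 * 29, so
phi(232) = 232 * (1 - 1/2) * (1 - 1/29) = 112.

112


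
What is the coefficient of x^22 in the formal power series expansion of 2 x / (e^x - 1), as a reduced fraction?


The exponential generating function for Bernoulli numbers is
x / (e^x - 1) = sum_{k>=0} B_k x^k / k!.
So the coefficient of x^22 in 2 x / (e^x - 1) is 2 B_22 / 22!.
Computing: B_22 = 854513/138, 22! = 1124000727777607680000, giving
2 * 854513/138 / 1124000727777607680000 = 77683/7050550019695902720000.

77683/7050550019695902720000


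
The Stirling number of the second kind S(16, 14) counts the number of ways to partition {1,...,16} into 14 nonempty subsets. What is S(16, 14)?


Using the explicit formula S(n,k) = (1/k!) sum_{j=0}^{k} (-1)^(k-j) C(k,j) j^n:
S(16, 14) = 6020
Equivalently, S(n,k) is n! times the coefficient of x^n in the EGF (e^x - 1)^k / k!.

6020


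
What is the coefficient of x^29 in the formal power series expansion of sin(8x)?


The Maclaurin series is sin(t) = sum_{k>=0} (-1)^k t^(2k+1) / (2k+1)!, so substituting t = 8x, only odd powers of x are nonzero, with coefficient of x^(2k+1) equal to (-1)^k 8^(2k+1) / (2k+1)!.
Write 29 = 2*14 + 1, giving the coefficient (-1)^14 * 8^29 / 29! = 154742504910672534362390528/8841761993739701954543616000000 = 4611686018427387904/263505041412702261046875.

4611686018427387904/263505041412702261046875


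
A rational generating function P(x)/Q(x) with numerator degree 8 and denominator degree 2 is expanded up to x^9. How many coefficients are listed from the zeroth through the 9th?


Expanding up to x^9 gives the coefficients for x^0, x^1, ..., x^9.
That is 9 + 1 = 10 coefficients in total.

10


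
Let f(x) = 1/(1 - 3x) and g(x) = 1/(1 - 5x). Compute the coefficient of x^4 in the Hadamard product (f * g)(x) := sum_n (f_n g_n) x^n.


f has coefficients f_k = 3^k and g has coefficients g_k = 5^k, so the Hadamard product has coefficient (f*g)_k = 3^k * 5^k = 15^k.
For k = 4: 15^4 = 50625.

50625


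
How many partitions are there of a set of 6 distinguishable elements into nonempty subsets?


Bell_6 can be computed from the Bell triangle or from Dobinski's identity Bell_n = (1/e) * sum_{k>=0} k^n / k!.
Computing Bell_6 = 203.

203


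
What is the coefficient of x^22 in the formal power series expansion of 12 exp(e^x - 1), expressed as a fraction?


exp(e^x - 1) is the exponential generating function for the Bell numbers Bell_k: exp(e^x - 1) = sum_{k>=0} Bell_k x^k / k!.
So the coefficient of x^22 in 12 exp(e^x - 1) is 12 Bell_22 / 22!.
Computing: Bell_22 = 4506715738447323 and 22! = 1124000727777607680000, giving
12 * 4506715738447323/1124000727777607680000 = 88366975263673/1836602496368640000.

88366975263673/1836602496368640000


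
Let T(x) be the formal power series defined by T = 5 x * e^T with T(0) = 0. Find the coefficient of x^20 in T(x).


Apply the Lagrange inversion formula: if T = 5 x * phi(T) with phi(t) = e^t, then
[x^n] T = 5^n * (1/n) [t^(n-1)] phi(t)^n = 5^n * (1/n) [t^(n-1)] e^(n t) = 5^n * (1/n) * n^(n-1) / (n-1)! = 5^n * n^(n-1) / n!.
When c = 1 this is the Cayley count of rooted labeled trees on n vertices, divided by n!.
For n = 20: 5^20 * 20^19 / 20! = 95367431640625 * 5242880000000000000000000/2432902008176640000 = 3051757812500000000000000000000/14849255421.

3051757812500000000000000000000/14849255421


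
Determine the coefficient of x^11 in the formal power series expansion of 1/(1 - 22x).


The geometric series identity gives 1/(1 - c x) = sum_{k>=0} c^k x^k, so the coefficient of x^k is c^k.
Here c = 22 and k = 11.
Computing: 22^11 = 584318301411328

584318301411328


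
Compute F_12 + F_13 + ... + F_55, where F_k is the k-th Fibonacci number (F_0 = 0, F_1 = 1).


Use the identity sum_{k=0}^{N} F_k = F_{N+2} - 1 (which follows from F_{k+2} - F_{k+1} = F_k). Then
sum_{k=12}^{55} F_k = (F_{57} - 1) - (F_{13} - 1) = F_{57} - F_{13}.
Computing: F_{57} = 365435296162, F_{13} = 233, so
Sum = 365435296162 - 233 = 365435295929.

365435295929


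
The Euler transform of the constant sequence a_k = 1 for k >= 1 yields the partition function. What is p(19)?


The Euler transform converts the sequence a_k = 1 into the number of integer partitions.
Using the recurrence or dynamic programming:
p(19) = 490

490


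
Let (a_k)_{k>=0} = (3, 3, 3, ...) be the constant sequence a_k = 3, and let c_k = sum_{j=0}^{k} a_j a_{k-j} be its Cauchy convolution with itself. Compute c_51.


Since a_j = 3 for all j >= 0, the convolution sum becomes
c_k = sum_{j=0}^{k} 3 * 3 = 9 * (k + 1).
Equivalently, the generating function of (a_k) is 3/(1 - x) and its square is 9/(1 - x)^2 = sum_{k>=0} 9(k + 1) x^k.
For k = 51: 9 * 52 = 468.

468


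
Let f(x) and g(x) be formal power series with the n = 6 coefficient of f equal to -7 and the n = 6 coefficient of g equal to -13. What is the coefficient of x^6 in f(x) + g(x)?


Addition of formal power series is termwise.
The coefficient of x^6 in f + g = -7 + -13
= -20

-20


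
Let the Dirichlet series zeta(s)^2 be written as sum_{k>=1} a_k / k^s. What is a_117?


The Dirichlet convolution of the constant function 1 with itself gives (1 * 1)(k) = sum_{d | k} 1 = d(k), the number of positive divisors of k.
Since zeta(s) = sum_{k>=1} 1/k^s, we have zeta(s)^2 = sum_{k>=1} d(k)/k^s, so a_k = d(k).
For k = 117: the divisors are 1, 3, 9, 13, 39, 117.
Count = 6.

6


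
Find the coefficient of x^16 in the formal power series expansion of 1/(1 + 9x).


Write 1/(1 + c x) = 1/(1 - (-c) x) and apply the geometric-series identity
1/(1 - y) = sum_{k>=0} y^k to get 1/(1 + c x) = sum_{k>=0} (-c)^k x^k.
So the coefficient of x^k is (-c)^k = (-1)^k * c^k.
Here c = 9 and k = 16:
(-9)^16 = 1 * 1853020188851841 = 1853020188851841

1853020188851841


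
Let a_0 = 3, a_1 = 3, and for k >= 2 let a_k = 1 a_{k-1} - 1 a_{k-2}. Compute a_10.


Iterating the recurrence forward:
a_0 = 3
a_1 = 3
a_2 = 1*3 - 1*3 = 0
a_3 = 1*0 - 1*3 = -3
a_4 = 1*-3 - 1*0 = -3
a_5 = 1*-3 - 1*-3 = 0
a_6 = 1*0 - 1*-3 = 3
a_7 = 1*3 - 1*0 = 3
a_8 = 1*3 - 1*3 = 0
a_9 = 1*0 - 1*3 = -3
a_10 = 1*-3 - 1*0 = -3
So a_10 = -3.

-3


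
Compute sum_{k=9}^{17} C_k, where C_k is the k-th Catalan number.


C_9 through C_17: 4862, 16796, 58786, 208012, 742900, 2674440, 9694845, 35357670, 129644790
Sum = 4862 + 16796 + 58786 + 208012 + 742900 + 2674440 + 9694845 + 35357670 + 129644790
= 178403101

178403101


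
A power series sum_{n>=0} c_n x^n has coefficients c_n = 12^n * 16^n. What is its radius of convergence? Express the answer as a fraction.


By the root test (Cauchy-Hadamard), the radius is R = 1 / limsup_n |c_n|^(1/n).
Here |c_n|^(1/n) = (12^n * 16^n)^(1/n) = 12 * 16 = 192 for all n.
So R = 1/192 = 1/192.

1/192


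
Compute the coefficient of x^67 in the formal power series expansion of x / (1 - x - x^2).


Let f(x) = sum_{k>=0} a_k x^k. Multiplying f(x) * (1 - x - x^2) = x and matching coefficients gives a_0 = 0, a_1 = 1, and a_k = a_{k-1} + a_{k-2} for k >= 2. These are the Fibonacci numbers F_k.
Iterating from F_0 = 0, F_1 = 1:
F_0=0, F_1=1, F_2=1, F_3=2, F_4=3, F_5=5, F_6=8, F_7=13, F_8=21, F_9=34, ...
F_67 = 44945570212853.

44945570212853


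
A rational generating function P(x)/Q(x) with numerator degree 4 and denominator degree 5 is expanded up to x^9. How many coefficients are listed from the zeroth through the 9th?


Expanding up to x^9 gives the coefficients for x^0, x^1, ..., x^9.
That is 9 + 1 = 10 coefficients in total.

10


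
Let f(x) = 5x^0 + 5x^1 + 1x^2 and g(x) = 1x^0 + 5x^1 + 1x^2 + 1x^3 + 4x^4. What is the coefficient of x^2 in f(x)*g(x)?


Cauchy product at x^2:
5*1 + 5*5 + 1*1
= 31

31


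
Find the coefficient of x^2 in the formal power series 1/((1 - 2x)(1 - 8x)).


By partial fractions or Cauchy convolution:
The coefficient equals sum_{k=0}^{2} 2^k * 8^(2-k).
= 84

84


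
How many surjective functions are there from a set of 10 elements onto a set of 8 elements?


By inclusion-exclusion on which target elements are missed, the number of surjections from an n-set onto a k-set is
surj(n, k) = sum_{j=0}^{k} (-1)^j C(k, j) (k - j)^n.
Equivalently surj(n, k) = k! * S(n, k), where S(n, k) is the Stirling number of the second kind.
For n = 10, k = 8:
S(10, 8) = 750, so
surj = 8! * 750 = 40320 * 750 = 30240000.

30240000


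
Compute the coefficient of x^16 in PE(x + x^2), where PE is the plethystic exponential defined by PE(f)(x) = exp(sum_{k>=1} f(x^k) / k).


With f(x) = x + x^2, the exponent is sum_{k>=1} (x^k + x^(2k)) / k = -ln(1 - x) - ln(1 - x^2). Exponentiating:
PE(x + x^2) = 1 / ((1 - x)(1 - x^2)).
This is the generating function for partitions of n into parts of size 1 or 2. The number of 2's can be any j in 0..8, and the rest are 1's, so
[x^16] = floor(16/2) + 1 = 9.

9


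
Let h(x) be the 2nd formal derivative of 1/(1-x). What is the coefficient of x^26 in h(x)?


Differentiating 2 times: d^2/dx^2 [1/(1-x)] = 2!/(1-x)^3.
The expansion 1/(1-x)^3 = sum_{k>=0} C(k+2, 2) x^k, so the coefficient of x^n in 2!/(1-x)^3 is 2! * C(n+2, 2).
For n = 26: 2 * C(28, 2) = 2 * 378 = 756

756


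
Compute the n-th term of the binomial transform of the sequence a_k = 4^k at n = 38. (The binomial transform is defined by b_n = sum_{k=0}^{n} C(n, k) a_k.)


With a_k = 4^k, b_n = sum_{k=0}^{n} C(n, k) 4^k = (1 + 4)^n by the binomial theorem.
For n = 38: (1 + 4)^38 = 5^38 = 363797880709171295166015625.

363797880709171295166015625


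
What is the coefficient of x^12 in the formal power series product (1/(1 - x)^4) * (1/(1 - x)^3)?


Combine the factors: (1/(1 - x)^4) * (1/(1 - x)^3) = 1/(1 - x)^7.
Then use 1/(1 - x)^r = sum_{k>=0} C(k + r - 1, r - 1) x^k with r = 7 and k = 12:
C(18, 6) = 18564.

18564


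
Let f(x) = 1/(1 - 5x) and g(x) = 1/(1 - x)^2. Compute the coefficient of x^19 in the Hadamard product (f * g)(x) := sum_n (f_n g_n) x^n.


f has coefficients f_k = 5^k. For g = 1/(1 - x)^2 the coefficient is g_k = C(k + 1, 1) = k + 1. The Hadamard coefficient is (f * g)_k = 5^k * (k + 1).
For k = 19: 5^19 * 20 = 19073486328125 * 20 = 381469726562500.

381469726562500


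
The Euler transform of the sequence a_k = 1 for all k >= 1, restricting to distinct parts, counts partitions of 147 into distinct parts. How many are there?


Partitions of 147 into distinct parts can be computed via generating function.
Product (1+x)(1+x^2)(1+x^3)...
The coefficient of x^147 = 15757502

15757502


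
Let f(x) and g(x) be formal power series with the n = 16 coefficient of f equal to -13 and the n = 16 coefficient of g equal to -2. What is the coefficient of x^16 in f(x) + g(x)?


Addition of formal power series is termwise.
The coefficient of x^16 in f + g = -13 + -2
= -15

-15


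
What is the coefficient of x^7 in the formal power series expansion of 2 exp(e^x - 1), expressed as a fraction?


exp(e^x - 1) is the exponential generating function for the Bell numbers Bell_k: exp(e^x - 1) = sum_{k>=0} Bell_k x^k / k!.
So the coefficient of x^7 in 2 exp(e^x - 1) is 2 Bell_7 / 7!.
Computing: Bell_7 = 877 and 7! = 5040, giving
2 * 877/5040 = 877/2520.

877/2520


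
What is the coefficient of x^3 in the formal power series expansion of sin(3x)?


The Maclaurin series is sin(t) = sum_{k>=0} (-1)^k t^(2k+1) / (2k+1)!, so substituting t = 3x, only odd powers of x are nonzero, with coefficient of x^(2k+1) equal to (-1)^k 3^(2k+1) / (2k+1)!.
Write 3 = 2*1 + 1, giving the coefficient (-1)^1 * 3^3 / 3! = -27/6 = -9/2.

-9/2


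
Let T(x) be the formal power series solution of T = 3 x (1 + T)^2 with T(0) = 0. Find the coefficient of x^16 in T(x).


Apply the Lagrange inversion formula: if T = 3 x * phi(T) with phi(t) = (1 + t)^2, then [x^n] T = 3^n * (1/n) [t^(n-1)] phi(t)^n = 3^n * (1/n) [t^(n-1)] (1 + t)^(2n) = 3^n * (1/n) C(2n, n-1).
Using the identity C(2n, n-1) = C(2n, n) * n / (n+1), the unscaled factor equals C(2n, n) / (n+1) = C_n, the n-th Catalan number.
For n = 16: C_16 = C(32, 16) / 17 = 601080390/17 = 35357670.
With the 3^16 = 43046721 factor, the coefficient is 43046721 * 35357670 = 1522031755700070.

1522031755700070


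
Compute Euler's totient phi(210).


phi(n) counts integers in [1, n] coprime to n. Using the multiplicative formula phi(n) = n * prod_{p | n} (1 - 1/p):
210 = 2 * 3 * 5 * 7, so
phi(210) = 210 * (1 - 1/2) * (1 - 1/3) * (1 - 1/5) * (1 - 1/7) = 48.

48


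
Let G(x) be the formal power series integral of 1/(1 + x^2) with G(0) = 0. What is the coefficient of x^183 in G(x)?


1/(1 + x^2) = sum_{j>=0} (-1)^j x^(2j). Integrating termwise with G(0) = 0:
G(x) = sum_{j>=0} (-1)^j x^(2j+1) / (2j+1) = arctan(x).
Only odd powers are nonzero. For x^183 write 183 = 2*91 + 1, giving
(-1)^91 / 183 = -1/183 = -1/183.

-1/183


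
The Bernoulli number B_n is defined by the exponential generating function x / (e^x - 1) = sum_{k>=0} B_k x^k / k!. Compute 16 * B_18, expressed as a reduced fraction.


Bernoulli numbers can also be computed recursively via B_0 = 1 and sum_{j=0}^{m} C(m+1, j) B_j = 0 for m >= 1. Odd-index Bernoulli numbers vanish for k >= 3.
Computing B_18 = 43867/798, so 16 * B_18 = 16 * 43867/798 = 350936/399.

350936/399


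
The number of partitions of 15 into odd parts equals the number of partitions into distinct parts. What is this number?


Computing partitions of 15 into odd parts (1, 3, 5, ...):
Using the generating function prod_{k>=0} 1/(1-x^(2k+1)),
the count is 27

27


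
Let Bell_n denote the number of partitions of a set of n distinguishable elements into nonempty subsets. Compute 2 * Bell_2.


Bell_2 can be computed from the Bell triangle or from Dobinski's identity Bell_n = (1/e) * sum_{k>=0} k^n / k!.
Computing Bell_2 = 2.
Then 2 * 2 = 4.

4


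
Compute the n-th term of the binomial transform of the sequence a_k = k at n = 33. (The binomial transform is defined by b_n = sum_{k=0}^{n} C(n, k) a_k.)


With a_k = k, b_n = sum_{k=0}^{n} C(n, k) k. Using k * C(n, k) = n * C(n-1, k-1) gives b_n = n * sum_{k>=1} C(n-1, k-1) = n * 2^(n-1).
For n = 33: 33 * 2^32 = 33 * 4294967296 = 141733920768.

141733920768


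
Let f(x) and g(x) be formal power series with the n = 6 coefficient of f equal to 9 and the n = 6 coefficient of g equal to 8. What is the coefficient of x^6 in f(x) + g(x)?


Addition of formal power series is termwise.
The coefficient of x^6 in f + g = 9 + 8
= 17

17


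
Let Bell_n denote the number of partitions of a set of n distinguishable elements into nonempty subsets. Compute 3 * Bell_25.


Bell_25 can be computed from the Bell triangle or from Dobinski's identity Bell_n = (1/e) * sum_{k>=0} k^n / k!.
Computing Bell_25 = 4638590332229999353.
Then 3 * 4638590332229999353 = 13915770996689998059.

13915770996689998059


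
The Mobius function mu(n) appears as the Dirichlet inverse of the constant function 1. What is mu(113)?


113 = 113 (all distinct primes).
mu(113) = (-1)^1 = -1

-1


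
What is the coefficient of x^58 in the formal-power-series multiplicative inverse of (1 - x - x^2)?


Let the inverse be f(x) = sum_{k>=0} a_k x^k. From f(x) * (1 - x - x^2) = 1 and matching coefficients:
 x^0: a_0 = 1.
 x^1: a_1 - a_0 = 0, so a_1 = 1.
 x^k (k >= 2): a_k - a_{k-1} - a_{k-2} = 0, i.e. a_k = a_{k-1} + a_{k-2}.
This is the Fibonacci-type recurrence shifted so that a_0 = a_1 = 1.
Iterating: a_0=1, a_1=1, a_2=2, a_3=3, a_4=5, a_5=8, a_6=13, a_7=21, a_8=34, a_9=55, ...
a_58 = 956722026041.

956722026041


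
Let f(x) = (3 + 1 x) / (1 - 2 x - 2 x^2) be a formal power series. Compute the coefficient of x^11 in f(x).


Write f(x) = sum_{k>=0} a_k x^k. Multiplying both sides by 1 - 2 x - 2 x^2 gives
(1 - 2 x - 2 x^2) sum_{k>=0} a_k x^k = 3 + 1 x.
Matching coefficients:
 x^0: a_0 = 3
 x^1: a_1 - 2 a_0 = 1  =>  a_1 = 2*3 + 1 = 7
 x^k (k >= 2): a_k = 2 a_{k-1} + 2 a_{k-2}.
Iterating: a_2 = 20, a_3 = 54, a_4 = 148, a_5 = 404, a_6 = 1104, a_7 = 3016, a_8 = 8240, a_9 = 22512, a_10 = 61504, a_11 = 168032.
So the coefficient of x^11 is 168032.

168032


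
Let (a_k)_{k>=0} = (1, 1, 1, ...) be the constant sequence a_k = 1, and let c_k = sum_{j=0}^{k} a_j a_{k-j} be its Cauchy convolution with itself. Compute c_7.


Since a_j = 1 for all j >= 0, the convolution sum becomes
c_k = sum_{j=0}^{k} 1 * 1 = 1 * (k + 1).
Equivalently, the generating function of (a_k) is 1/(1 - x) and its square is 1/(1 - x)^2 = sum_{k>=0} 1(k + 1) x^k.
For k = 7: 1 * 8 = 8.

8


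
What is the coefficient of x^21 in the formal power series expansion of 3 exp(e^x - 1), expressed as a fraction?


exp(e^x - 1) is the exponential generating function for the Bell numbers Bell_k: exp(e^x - 1) = sum_{k>=0} Bell_k x^k / k!.
So the coefficient of x^21 in 3 exp(e^x - 1) is 3 Bell_21 / 21!.
Computing: Bell_21 = 474869816156751 and 21! = 51090942171709440000, giving
3 * 474869816156751/51090942171709440000 = 158289938718917/5676771352412160000.

158289938718917/5676771352412160000


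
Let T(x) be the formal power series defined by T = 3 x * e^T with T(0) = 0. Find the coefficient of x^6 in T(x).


Apply the Lagrange inversion formula: if T = 3 x * phi(T) with phi(t) = e^t, then
[x^n] T = 3^n * (1/n) [t^(n-1)] phi(t)^n = 3^n * (1/n) [t^(n-1)] e^(n t) = 3^n * (1/n) * n^(n-1) / (n-1)! = 3^n * n^(n-1) / n!.
When c = 1 this is the Cayley count of rooted labeled trees on n vertices, divided by n!.
For n = 6: 3^6 * 6^5 / 6! = 729 * 7776/720 = 39366/5.

39366/5


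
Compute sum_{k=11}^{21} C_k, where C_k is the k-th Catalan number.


C_11 through C_21: 58786, 208012, 742900, 2674440, 9694845, 35357670, 129644790, 477638700, 1767263190, 6564120420, 24466267020
Sum = 58786 + 208012 + 742900 + 2674440 + 9694845 + 35357670 + 129644790 + 477638700 + 1767263190 + 6564120420 + 24466267020
= 33453670773

33453670773


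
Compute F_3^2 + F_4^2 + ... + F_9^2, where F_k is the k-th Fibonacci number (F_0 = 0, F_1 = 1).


There is a standard identity sum_{k=0}^{N} F_k^2 = F_N * F_{N+1} (proved inductively from the telescoping relation F_k^2 = F_k F_{k+1} - F_{k-1} F_k). Then
sum_{k=3}^{9} F_k^2 = F_9 F_10 - F_2 F_3.
Computing: F_9 = 34, F_10 = 55, F_2 = 1, F_3 = 2.
Sum = 34 * 55 - 1 * 2 = 1868.

1868


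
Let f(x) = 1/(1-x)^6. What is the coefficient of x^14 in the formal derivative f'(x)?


Differentiate: d/dx [ 1/(1-x)^r ] = r / (1-x)^(r+1).
Here r = 6, so f'(x) = 6 / (1-x)^7.
The expansion of 1/(1-x)^(r+1) has coefficient of x^n equal to C(n+r, r).
So the coefficient of x^14 in f'(x) is
6 * C(20, 6) = 6 * 38760 = 232560

232560


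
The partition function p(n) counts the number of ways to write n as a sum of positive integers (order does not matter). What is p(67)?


Using the generating function prod_{k>=1} 1/(1-x^k), we compute p(67).
By dynamic programming over parts 1 through 67:
p(67) = 2679689

2679689


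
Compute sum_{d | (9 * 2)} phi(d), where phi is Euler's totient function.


First, 9 * 2 = 18. One classical identity is sum_{d | n} phi(d) = n (each k in [1, n] has a unique gcd with n, and among the k's with gcd(k, n) = n/d there are phi(d) of them). So the sum equals 18. We also verify directly:
Divisors of 18: 1, 2, 3, 6, 9, 18.
phi values: 1, 1, 2, 2, 6, 6.
Sum = 18.

18


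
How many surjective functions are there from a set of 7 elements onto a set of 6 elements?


By inclusion-exclusion on which target elements are missed, the number of surjections from an n-set onto a k-set is
surj(n, k) = sum_{j=0}^{k} (-1)^j C(k, j) (k - j)^n.
Equivalently surj(n, k) = k! * S(n, k), where S(n, k) is the Stirling number of the second kind.
For n = 7, k = 6:
S(7, 6) = 21, so
surj = 6! * 21 = 720 * 21 = 15120.

15120


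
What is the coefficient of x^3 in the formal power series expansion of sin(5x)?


The Maclaurin series is sin(t) = sum_{k>=0} (-1)^k t^(2k+1) / (2k+1)!, so substituting t = 5x, only odd powers of x are nonzero, with coefficient of x^(2k+1) equal to (-1)^k 5^(2k+1) / (2k+1)!.
Write 3 = 2*1 + 1, giving the coefficient (-1)^1 * 5^3 / 3! = -125/6 = -125/6.

-125/6


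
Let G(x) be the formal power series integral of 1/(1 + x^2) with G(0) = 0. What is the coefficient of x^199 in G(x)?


1/(1 + x^2) = sum_{j>=0} (-1)^j x^(2j). Integrating termwise with G(0) = 0:
G(x) = sum_{j>=0} (-1)^j x^(2j+1) / (2j+1) = arctan(x).
Only odd powers are nonzero. For x^199 write 199 = 2*99 + 1, giving
(-1)^99 / 199 = -1/199 = -1/199.

-1/199


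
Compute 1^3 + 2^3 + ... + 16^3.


This power sum has a closed form given by Faulhaber's formula
sum_{k=1}^{m} k^p = (1 / (p + 1)) * sum_{j=0}^{p} C(p + 1, j) B_j m^(p + 1 - j),
but for small m direct computation is fastest:
1 + 8 + 27 + 64 + 125 + 216 + 343 + 512 + 729 + 1000 + 1331 + 1728 + 2197 + 2744 + 3375 + 4096 = 18496.

18496


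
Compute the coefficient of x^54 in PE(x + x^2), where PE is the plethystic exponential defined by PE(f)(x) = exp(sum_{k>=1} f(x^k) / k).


With f(x) = x + x^2, the exponent is sum_{k>=1} (x^k + x^(2k)) / k = -ln(1 - x) - ln(1 - x^2). Exponentiating:
PE(x + x^2) = 1 / ((1 - x)(1 - x^2)).
This is the generating function for partitions of n into parts of size 1 or 2. The number of 2's can be any j in 0..27, and the rest are 1's, so
[x^54] = floor(54/2) + 1 = 28.

28


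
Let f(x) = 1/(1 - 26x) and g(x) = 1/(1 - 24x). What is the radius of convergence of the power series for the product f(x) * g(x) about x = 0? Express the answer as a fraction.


The radius of 1/(1 - 26x) is 1/26 (nearest singularity at x = 1/26), and the radius of 1/(1 - 24x) is 1/24.
The product f(x)*g(x) = 1/((1 - 26x)(1 - 24x)) has singularities at both 1/26 and 1/24, so its radius of convergence is the distance to the nearest one:
min(1/26, 1/24) = 1/26.

1/26


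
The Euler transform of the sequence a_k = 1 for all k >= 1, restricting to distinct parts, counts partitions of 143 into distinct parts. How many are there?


Partitions of 143 into distinct parts can be computed via generating function.
Product (1+x)(1+x^2)(1+x^3)...
The coefficient of x^143 = 11899934

11899934


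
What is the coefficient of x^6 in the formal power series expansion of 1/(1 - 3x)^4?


The general identity 1/(1 - c x)^r = sum_{k>=0} c^k C(k + r - 1, r - 1) x^k follows by substituting y = c x into 1/(1 - y)^r = sum_{k>=0} C(k + r - 1, r - 1) y^k.
For c = 3, r = 4, k = 6:
3^6 * C(9, 3) = 729 * 84 = 61236.

61236


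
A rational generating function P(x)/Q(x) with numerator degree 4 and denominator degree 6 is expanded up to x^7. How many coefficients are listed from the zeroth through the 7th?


Expanding up to x^7 gives the coefficients for x^0, x^1, ..., x^7.
That is 7 + 1 = 8 coefficients in total.

8
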